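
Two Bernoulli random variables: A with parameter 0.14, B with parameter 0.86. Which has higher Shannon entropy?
Equal

For binary distributions, entropy is maximized at p=0.5 and decreases as p moves toward 0 or 1.

H(A) = H(0.14) = 0.5842 bits
H(B) = H(0.86) = 0.5842 bits

Both distributions are equally far from uniform (|0.14-0.5| = |0.86-0.5|), so they have the same entropy.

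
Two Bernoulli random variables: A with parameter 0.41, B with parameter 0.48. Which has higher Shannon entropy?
B

For binary distributions, entropy is maximized at p=0.5 and decreases as p moves toward 0 or 1.

H(A) = H(0.41) = 0.9765 bits
H(B) = H(0.48) = 0.9988 bits

Distribution B (p=0.48) is closer to uniform (p=0.5), so it has higher entropy.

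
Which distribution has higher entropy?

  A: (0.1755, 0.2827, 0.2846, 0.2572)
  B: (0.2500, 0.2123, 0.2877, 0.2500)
B

Both distributions are close to uniform, making this a harder comparison.

H(A) = 1.9757 bits
H(B) = 1.9918 bits

The distribution closer to uniform has higher entropy.
Answer: B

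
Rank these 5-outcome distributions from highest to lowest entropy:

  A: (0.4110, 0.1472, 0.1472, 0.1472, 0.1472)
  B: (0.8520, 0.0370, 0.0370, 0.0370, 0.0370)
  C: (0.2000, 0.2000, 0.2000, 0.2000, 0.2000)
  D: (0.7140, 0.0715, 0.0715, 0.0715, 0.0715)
C > A > D > B

Key insight: Entropy is maximized by uniform distributions and minimized by concentrated distributions.

Entropies:
  H(A) = 2.1550 bits
  H(B) = 0.9008 bits
  H(C) = 2.3219 bits
  H(D) = 1.4355 bits

Ranking: C > A > D > B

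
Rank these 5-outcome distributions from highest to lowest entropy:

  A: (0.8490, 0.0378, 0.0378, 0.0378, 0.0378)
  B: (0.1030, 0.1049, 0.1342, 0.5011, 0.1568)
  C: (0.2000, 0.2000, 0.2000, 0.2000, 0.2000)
C > B > A

Key insight: Entropy is maximized by uniform distributions and minimized by concentrated distributions.

- Uniform distributions have maximum entropy log₂(5) = 2.3219 bits
- The more "peaked" or concentrated a distribution, the lower its entropy

Entropies:
  H(A) = 0.9143 bits
  H(B) = 1.9865 bits
  H(C) = 2.3219 bits

Ranking: C > B > A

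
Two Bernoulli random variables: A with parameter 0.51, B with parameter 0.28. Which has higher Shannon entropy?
A

For binary distributions, entropy is maximized at p=0.5 and decreases as p moves toward 0 or 1.

H(A) = H(0.51) = 0.9997 bits
H(B) = H(0.28) = 0.8555 bits

Distribution A (p=0.51) is closer to uniform (p=0.5), so it has higher entropy.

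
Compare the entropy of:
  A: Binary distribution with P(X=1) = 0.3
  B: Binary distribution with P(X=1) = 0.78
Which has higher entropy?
A

For binary distributions, entropy is maximized at p=0.5 and decreases as p moves toward 0 or 1.

H(A) = H(0.3) = 0.8813 bits
H(B) = H(0.78) = 0.7602 bits

Distribution A (p=0.3) is closer to uniform (p=0.5), so it has higher entropy.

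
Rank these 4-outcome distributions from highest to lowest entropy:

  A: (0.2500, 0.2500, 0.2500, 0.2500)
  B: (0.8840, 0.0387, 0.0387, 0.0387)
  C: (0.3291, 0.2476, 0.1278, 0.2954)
A > C > B

Key insight: Entropy is maximized by uniform distributions and minimized by concentrated distributions.

- Uniform distributions have maximum entropy log₂(4) = 2.0000 bits
- The more "peaked" or concentrated a distribution, the lower its entropy

Entropies:
  H(A) = 2.0000 bits
  H(B) = 0.7016 bits
  H(C) = 1.9254 bits

Ranking: A > C > B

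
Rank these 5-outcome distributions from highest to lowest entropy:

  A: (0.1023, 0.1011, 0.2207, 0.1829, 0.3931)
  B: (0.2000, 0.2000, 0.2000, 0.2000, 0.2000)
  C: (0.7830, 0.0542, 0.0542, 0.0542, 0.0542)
B > A > C

Key insight: Entropy is maximized by uniform distributions and minimized by concentrated distributions.

- Uniform distributions have maximum entropy log₂(5) = 2.3219 bits
- The more "peaked" or concentrated a distribution, the lower its entropy

Entropies:
  H(A) = 2.1295 bits
  H(B) = 2.3219 bits
  H(C) = 1.1887 bits

Ranking: B > A > C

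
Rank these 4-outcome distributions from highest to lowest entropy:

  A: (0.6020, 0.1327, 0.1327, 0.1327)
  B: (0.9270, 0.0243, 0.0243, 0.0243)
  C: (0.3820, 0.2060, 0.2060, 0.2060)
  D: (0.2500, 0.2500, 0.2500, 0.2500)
D > C > A > B

Key insight: Entropy is maximized by uniform distributions and minimized by concentrated distributions.

Entropies:
  H(A) = 1.6006 bits
  H(B) = 0.4927 bits
  H(C) = 1.9389 bits
  H(D) = 2.0000 bits

Ranking: D > C > A > B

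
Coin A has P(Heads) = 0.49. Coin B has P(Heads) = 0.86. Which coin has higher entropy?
A

For binary distributions, entropy is maximized at p=0.5 and decreases as p moves toward 0 or 1.

H(A) = H(0.49) = 0.9997 bits
H(B) = H(0.86) = 0.5842 bits

Distribution A (p=0.49) is closer to uniform (p=0.5), so it has higher entropy.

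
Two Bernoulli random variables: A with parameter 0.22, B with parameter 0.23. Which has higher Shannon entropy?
B

For binary distributions, entropy is maximized at p=0.5 and decreases as p moves toward 0 or 1.

H(A) = H(0.22) = 0.7602 bits
H(B) = H(0.23) = 0.7780 bits

Distribution B (p=0.23) is closer to uniform (p=0.5), so it has higher entropy.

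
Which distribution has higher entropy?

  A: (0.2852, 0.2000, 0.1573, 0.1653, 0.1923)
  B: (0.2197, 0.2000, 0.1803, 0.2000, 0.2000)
B

Both distributions are close to uniform, making this a harder comparison.

H(A) = 2.2869 bits
H(B) = 2.3191 bits

The distribution closer to uniform has higher entropy.
Answer: B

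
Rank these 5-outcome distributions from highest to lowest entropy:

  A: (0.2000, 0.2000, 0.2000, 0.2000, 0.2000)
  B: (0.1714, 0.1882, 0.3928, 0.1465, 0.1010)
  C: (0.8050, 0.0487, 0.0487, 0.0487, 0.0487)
A > B > C

Key insight: Entropy is maximized by uniform distributions and minimized by concentrated distributions.

- Uniform distributions have maximum entropy log₂(5) = 2.3219 bits
- The more "peaked" or concentrated a distribution, the lower its entropy

Entropies:
  H(A) = 2.3219 bits
  H(B) = 2.1593 bits
  H(C) = 1.1018 bits

Ranking: A > B > C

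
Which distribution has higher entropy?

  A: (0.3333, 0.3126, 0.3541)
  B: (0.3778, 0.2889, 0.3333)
A

Both distributions are close to uniform, making this a harder comparison.

H(A) = 1.5831 bits
H(B) = 1.5764 bits

The distribution closer to uniform has higher entropy.
Answer: A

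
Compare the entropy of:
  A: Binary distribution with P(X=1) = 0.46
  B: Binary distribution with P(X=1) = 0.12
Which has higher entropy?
A

For binary distributions, entropy is maximized at p=0.5 and decreases as p moves toward 0 or 1.

H(A) = H(0.46) = 0.9954 bits
H(B) = H(0.12) = 0.5294 bits

Distribution A (p=0.46) is closer to uniform (p=0.5), so it has higher entropy.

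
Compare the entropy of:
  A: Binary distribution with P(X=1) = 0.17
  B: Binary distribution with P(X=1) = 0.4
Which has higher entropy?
B

For binary distributions, entropy is maximized at p=0.5 and decreases as p moves toward 0 or 1.

H(A) = H(0.17) = 0.6577 bits
H(B) = H(0.4) = 0.9710 bits

Distribution B (p=0.4) is closer to uniform (p=0.5), so it has higher entropy.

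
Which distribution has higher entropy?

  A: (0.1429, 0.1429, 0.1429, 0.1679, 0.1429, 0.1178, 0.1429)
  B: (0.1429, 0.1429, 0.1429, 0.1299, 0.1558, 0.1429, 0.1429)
B

Both distributions are close to uniform, making this a harder comparison.

H(A) = 2.8010 bits
H(B) = 2.8057 bits

The distribution closer to uniform has higher entropy.
Answer: B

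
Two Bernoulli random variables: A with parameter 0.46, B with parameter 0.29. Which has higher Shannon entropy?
A

For binary distributions, entropy is maximized at p=0.5 and decreases as p moves toward 0 or 1.

H(A) = H(0.46) = 0.9954 bits
H(B) = H(0.29) = 0.8687 bits

Distribution A (p=0.46) is closer to uniform (p=0.5), so it has higher entropy.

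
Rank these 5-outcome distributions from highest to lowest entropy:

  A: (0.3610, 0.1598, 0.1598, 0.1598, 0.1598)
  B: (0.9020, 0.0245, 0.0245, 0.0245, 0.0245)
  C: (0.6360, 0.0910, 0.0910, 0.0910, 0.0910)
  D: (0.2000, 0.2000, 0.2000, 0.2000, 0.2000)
D > A > C > B

Key insight: Entropy is maximized by uniform distributions and minimized by concentrated distributions.

Entropies:
  H(A) = 2.2215 bits
  H(B) = 0.6586 bits
  H(C) = 1.6740 bits
  H(D) = 2.3219 bits

Ranking: D > A > C > B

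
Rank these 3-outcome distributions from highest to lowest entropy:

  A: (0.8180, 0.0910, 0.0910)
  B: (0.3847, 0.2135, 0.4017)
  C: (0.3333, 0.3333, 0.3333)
C > B > A

Key insight: Entropy is maximized by uniform distributions and minimized by concentrated distributions.

- Uniform distributions have maximum entropy log₂(3) = 1.5850 bits
- The more "peaked" or concentrated a distribution, the lower its entropy

Entropies:
  H(A) = 0.8664 bits
  H(B) = 1.5344 bits
  H(C) = 1.5850 bits

Ranking: C > B > A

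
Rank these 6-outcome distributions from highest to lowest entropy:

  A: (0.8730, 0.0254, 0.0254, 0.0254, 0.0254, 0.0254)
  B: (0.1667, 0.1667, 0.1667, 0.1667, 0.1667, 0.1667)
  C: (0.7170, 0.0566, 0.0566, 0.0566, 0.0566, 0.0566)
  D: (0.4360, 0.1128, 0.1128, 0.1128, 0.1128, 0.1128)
B > D > C > A

Key insight: Entropy is maximized by uniform distributions and minimized by concentrated distributions.

Entropies:
  H(A) = 0.8440 bits
  H(B) = 2.5850 bits
  H(C) = 1.5166 bits
  H(D) = 2.2977 bits

Ranking: B > D > C > A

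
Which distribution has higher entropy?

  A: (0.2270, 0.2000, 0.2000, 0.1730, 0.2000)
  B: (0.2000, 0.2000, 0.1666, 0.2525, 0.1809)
A

Both distributions are close to uniform, making this a harder comparison.

H(A) = 2.3166 bits
H(B) = 2.3071 bits

The distribution closer to uniform has higher entropy.
Answer: A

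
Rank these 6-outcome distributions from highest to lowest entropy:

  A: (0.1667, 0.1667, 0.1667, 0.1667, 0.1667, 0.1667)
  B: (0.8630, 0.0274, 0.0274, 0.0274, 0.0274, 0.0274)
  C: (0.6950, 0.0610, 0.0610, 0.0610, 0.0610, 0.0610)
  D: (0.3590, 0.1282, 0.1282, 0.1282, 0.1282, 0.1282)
A > D > C > B

Key insight: Entropy is maximized by uniform distributions and minimized by concentrated distributions.

Entropies:
  H(A) = 2.5850 bits
  H(B) = 0.8944 bits
  H(C) = 1.5955 bits
  H(D) = 2.4302 bits

Ranking: A > D > C > B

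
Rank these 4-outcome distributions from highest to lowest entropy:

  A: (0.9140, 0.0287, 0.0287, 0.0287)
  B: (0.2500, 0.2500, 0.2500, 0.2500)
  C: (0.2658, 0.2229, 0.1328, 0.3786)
B > C > A

Key insight: Entropy is maximized by uniform distributions and minimized by concentrated distributions.

- Uniform distributions have maximum entropy log₂(4) = 2.0000 bits
- The more "peaked" or concentrated a distribution, the lower its entropy

Entropies:
  H(A) = 0.5593 bits
  H(B) = 2.0000 bits
  H(C) = 1.9080 bits

Ranking: B > C > A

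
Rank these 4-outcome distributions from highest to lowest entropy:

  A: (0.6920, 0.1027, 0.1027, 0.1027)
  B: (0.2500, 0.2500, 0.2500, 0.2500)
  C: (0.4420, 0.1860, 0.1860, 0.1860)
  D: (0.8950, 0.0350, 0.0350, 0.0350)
B > C > A > D

Key insight: Entropy is maximized by uniform distributions and minimized by concentrated distributions.

Entropies:
  H(A) = 1.3790 bits
  H(B) = 2.0000 bits
  H(C) = 1.8747 bits
  H(D) = 0.6511 bits

Ranking: B > C > A > D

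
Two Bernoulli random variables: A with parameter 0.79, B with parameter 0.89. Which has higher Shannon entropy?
A

For binary distributions, entropy is maximized at p=0.5 and decreases as p moves toward 0 or 1.

H(A) = H(0.79) = 0.7415 bits
H(B) = H(0.89) = 0.4999 bits

Distribution A (p=0.79) is closer to uniform (p=0.5), so it has higher entropy.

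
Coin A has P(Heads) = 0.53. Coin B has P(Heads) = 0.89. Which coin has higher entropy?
A

For binary distributions, entropy is maximized at p=0.5 and decreases as p moves toward 0 or 1.

H(A) = H(0.53) = 0.9974 bits
H(B) = H(0.89) = 0.4999 bits

Distribution A (p=0.53) is closer to uniform (p=0.5), so it has higher entropy.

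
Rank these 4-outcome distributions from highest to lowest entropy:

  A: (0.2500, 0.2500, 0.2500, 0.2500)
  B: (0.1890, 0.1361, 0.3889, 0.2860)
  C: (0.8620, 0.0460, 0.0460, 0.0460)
A > B > C

Key insight: Entropy is maximized by uniform distributions and minimized by concentrated distributions.

- Uniform distributions have maximum entropy log₂(4) = 2.0000 bits
- The more "peaked" or concentrated a distribution, the lower its entropy

Entropies:
  H(A) = 2.0000 bits
  H(B) = 1.8923 bits
  H(C) = 0.7977 bits

Ranking: A > B > C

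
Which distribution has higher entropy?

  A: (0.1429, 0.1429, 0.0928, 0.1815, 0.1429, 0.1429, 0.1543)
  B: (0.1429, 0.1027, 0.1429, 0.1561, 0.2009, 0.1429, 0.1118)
A

Both distributions are close to uniform, making this a harder comparison.

H(A) = 2.7853 bits
H(B) = 2.7771 bits

The distribution closer to uniform has higher entropy.
Answer: A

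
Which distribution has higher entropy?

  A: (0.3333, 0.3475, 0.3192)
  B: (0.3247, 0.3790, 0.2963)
A

Both distributions are close to uniform, making this a harder comparison.

H(A) = 1.5841 bits
H(B) = 1.5774 bits

The distribution closer to uniform has higher entropy.
Answer: A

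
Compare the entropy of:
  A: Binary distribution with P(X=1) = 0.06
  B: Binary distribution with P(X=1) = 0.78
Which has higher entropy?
B

For binary distributions, entropy is maximized at p=0.5 and decreases as p moves toward 0 or 1.

H(A) = H(0.06) = 0.3274 bits
H(B) = H(0.78) = 0.7602 bits

Distribution B (p=0.78) is closer to uniform (p=0.5), so it has higher entropy.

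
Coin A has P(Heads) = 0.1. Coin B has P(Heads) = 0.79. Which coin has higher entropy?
B

For binary distributions, entropy is maximized at p=0.5 and decreases as p moves toward 0 or 1.

H(A) = H(0.1) = 0.4690 bits
H(B) = H(0.79) = 0.7415 bits

Distribution B (p=0.79) is closer to uniform (p=0.5), so it has higher entropy.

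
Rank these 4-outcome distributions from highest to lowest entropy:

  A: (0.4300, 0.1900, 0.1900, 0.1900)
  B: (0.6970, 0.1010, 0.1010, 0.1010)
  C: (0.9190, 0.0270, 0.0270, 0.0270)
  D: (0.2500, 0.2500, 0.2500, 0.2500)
D > A > B > C

Key insight: Entropy is maximized by uniform distributions and minimized by concentrated distributions.

Entropies:
  H(A) = 1.8892 bits
  H(B) = 1.3652 bits
  H(C) = 0.5341 bits
  H(D) = 2.0000 bits

Ranking: D > A > B > C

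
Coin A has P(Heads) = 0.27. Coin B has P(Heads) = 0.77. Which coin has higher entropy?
A

For binary distributions, entropy is maximized at p=0.5 and decreases as p moves toward 0 or 1.

H(A) = H(0.27) = 0.8415 bits
H(B) = H(0.77) = 0.7780 bits

Distribution A (p=0.27) is closer to uniform (p=0.5), so it has higher entropy.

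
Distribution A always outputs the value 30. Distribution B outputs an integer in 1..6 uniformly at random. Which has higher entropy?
B

A is deterministic, so H(A) = 0. B is uniform over 6 outcomes, so H(B) = log₂(6) = 2.585 bits. Any distribution with genuine randomness has higher entropy than a deterministic one.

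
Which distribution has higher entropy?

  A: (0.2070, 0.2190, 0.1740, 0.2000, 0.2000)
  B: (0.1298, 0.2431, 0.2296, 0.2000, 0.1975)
A

Both distributions are close to uniform, making this a harder comparison.

H(A) = 2.3179 bits
H(B) = 2.2923 bits

The distribution closer to uniform has higher entropy.
Answer: A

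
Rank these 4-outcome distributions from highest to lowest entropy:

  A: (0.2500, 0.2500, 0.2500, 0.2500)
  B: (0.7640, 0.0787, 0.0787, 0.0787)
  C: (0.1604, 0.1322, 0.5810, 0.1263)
A > C > B

Key insight: Entropy is maximized by uniform distributions and minimized by concentrated distributions.

- Uniform distributions have maximum entropy log₂(4) = 2.0000 bits
- The more "peaked" or concentrated a distribution, the lower its entropy

Entropies:
  H(A) = 2.0000 bits
  H(B) = 1.1624 bits
  H(C) = 1.6417 bits

Ranking: A > C > B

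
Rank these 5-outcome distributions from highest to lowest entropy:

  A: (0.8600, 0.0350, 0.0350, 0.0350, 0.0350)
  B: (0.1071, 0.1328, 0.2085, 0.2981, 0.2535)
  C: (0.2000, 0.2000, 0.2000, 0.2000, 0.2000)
C > B > A

Key insight: Entropy is maximized by uniform distributions and minimized by concentrated distributions.

- Uniform distributions have maximum entropy log₂(5) = 2.3219 bits
- The more "peaked" or concentrated a distribution, the lower its entropy

Entropies:
  H(A) = 0.8642 bits
  H(B) = 2.2261 bits
  H(C) = 2.3219 bits

Ranking: C > B > A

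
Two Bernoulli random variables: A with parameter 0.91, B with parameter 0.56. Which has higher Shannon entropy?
B

For binary distributions, entropy is maximized at p=0.5 and decreases as p moves toward 0 or 1.

H(A) = H(0.91) = 0.4365 bits
H(B) = H(0.56) = 0.9896 bits

Distribution B (p=0.56) is closer to uniform (p=0.5), so it has higher entropy.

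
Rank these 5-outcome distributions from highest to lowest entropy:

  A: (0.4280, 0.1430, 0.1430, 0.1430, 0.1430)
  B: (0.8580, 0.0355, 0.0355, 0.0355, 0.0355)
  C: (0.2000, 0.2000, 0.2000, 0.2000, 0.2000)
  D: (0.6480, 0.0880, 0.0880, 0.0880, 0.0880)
C > A > D > B

Key insight: Entropy is maximized by uniform distributions and minimized by concentrated distributions.

Entropies:
  H(A) = 2.1290 bits
  H(B) = 0.8735 bits
  H(C) = 2.3219 bits
  H(D) = 1.6398 bits

Ranking: C > A > D > B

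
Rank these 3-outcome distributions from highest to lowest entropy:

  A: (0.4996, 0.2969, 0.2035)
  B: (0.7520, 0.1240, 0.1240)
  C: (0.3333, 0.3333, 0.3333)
C > A > B

Key insight: Entropy is maximized by uniform distributions and minimized by concentrated distributions.

- Uniform distributions have maximum entropy log₂(3) = 1.5850 bits
- The more "peaked" or concentrated a distribution, the lower its entropy

Entropies:
  H(A) = 1.4877 bits
  H(B) = 1.0561 bits
  H(C) = 1.5850 bits

Ranking: C > A > B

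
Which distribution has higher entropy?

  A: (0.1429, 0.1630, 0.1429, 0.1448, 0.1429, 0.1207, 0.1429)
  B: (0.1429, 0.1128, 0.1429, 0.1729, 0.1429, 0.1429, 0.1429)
A

Both distributions are close to uniform, making this a harder comparison.

H(A) = 2.8028 bits
H(B) = 2.7982 bits

The distribution closer to uniform has higher entropy.
Answer: A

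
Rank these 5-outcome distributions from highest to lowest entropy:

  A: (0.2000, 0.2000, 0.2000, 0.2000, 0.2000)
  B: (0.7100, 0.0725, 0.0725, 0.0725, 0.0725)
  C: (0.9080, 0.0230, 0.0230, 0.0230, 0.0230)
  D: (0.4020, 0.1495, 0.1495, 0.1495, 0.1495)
A > D > B > C

Key insight: Entropy is maximized by uniform distributions and minimized by concentrated distributions.

Entropies:
  H(A) = 2.3219 bits
  H(B) = 1.4487 bits
  H(C) = 0.6271 bits
  H(D) = 2.1681 bits

Ranking: A > D > B > C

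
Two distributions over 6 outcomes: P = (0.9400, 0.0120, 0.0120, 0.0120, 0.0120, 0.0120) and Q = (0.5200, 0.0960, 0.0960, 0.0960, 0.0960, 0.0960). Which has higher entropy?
Q

P is highly concentrated on one outcome (94%), making it nearly deterministic. Q spreads its mass more evenly (max 52%). The more spread-out distribution has higher entropy: H(P) ≈ 0.467 bits, H(Q) ≈ 2.113 bits.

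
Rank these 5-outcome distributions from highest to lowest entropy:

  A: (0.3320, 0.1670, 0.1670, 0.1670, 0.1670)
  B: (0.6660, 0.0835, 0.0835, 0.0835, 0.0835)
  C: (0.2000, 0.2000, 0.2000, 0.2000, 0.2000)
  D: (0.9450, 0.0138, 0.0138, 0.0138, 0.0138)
C > A > B > D

Key insight: Entropy is maximized by uniform distributions and minimized by concentrated distributions.

Entropies:
  H(A) = 2.2530 bits
  H(B) = 1.5870 bits
  H(C) = 2.3219 bits
  H(D) = 0.4173 bits

Ranking: C > A > B > D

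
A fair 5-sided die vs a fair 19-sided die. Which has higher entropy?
19-sided die

Both are uniform distributions; for uniform over n outcomes, H = log₂(n). H(5-sided) = log₂(5) = 2.322 bits and H(19-sided) = log₂(19) = 4.248 bits. More outcomes in a uniform distribution means higher entropy.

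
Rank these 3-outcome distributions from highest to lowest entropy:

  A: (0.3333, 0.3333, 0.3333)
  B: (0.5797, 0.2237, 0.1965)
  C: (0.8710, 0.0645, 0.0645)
A > B > C

Key insight: Entropy is maximized by uniform distributions and minimized by concentrated distributions.

- Uniform distributions have maximum entropy log₂(3) = 1.5850 bits
- The more "peaked" or concentrated a distribution, the lower its entropy

Entropies:
  H(A) = 1.5850 bits
  H(B) = 1.4006 bits
  H(C) = 0.6837 bits

Ranking: A > B > C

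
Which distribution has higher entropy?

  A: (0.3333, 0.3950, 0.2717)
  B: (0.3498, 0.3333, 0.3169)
B

Both distributions are close to uniform, making this a harder comparison.

H(A) = 1.5684 bits
H(B) = 1.5838 bits

The distribution closer to uniform has higher entropy.
Answer: B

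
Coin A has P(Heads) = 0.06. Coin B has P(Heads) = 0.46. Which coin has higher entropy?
B

For binary distributions, entropy is maximized at p=0.5 and decreases as p moves toward 0 or 1.

H(A) = H(0.06) = 0.3274 bits
H(B) = H(0.46) = 0.9954 bits

Distribution B (p=0.46) is closer to uniform (p=0.5), so it has higher entropy.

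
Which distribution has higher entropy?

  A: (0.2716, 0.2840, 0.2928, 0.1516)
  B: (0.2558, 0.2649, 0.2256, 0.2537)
B

Both distributions are close to uniform, making this a harder comparison.

H(A) = 1.9579 bits
H(B) = 1.9974 bits

The distribution closer to uniform has higher entropy.
Answer: B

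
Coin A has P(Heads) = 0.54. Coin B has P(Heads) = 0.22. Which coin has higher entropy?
A

For binary distributions, entropy is maximized at p=0.5 and decreases as p moves toward 0 or 1.

H(A) = H(0.54) = 0.9954 bits
H(B) = H(0.22) = 0.7602 bits

Distribution A (p=0.54) is closer to uniform (p=0.5), so it has higher entropy.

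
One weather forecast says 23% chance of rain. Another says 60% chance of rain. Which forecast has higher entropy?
60% forecast

Treat each forecast as a Bernoulli distribution. Binary entropy is maximized at p=0.5 and falls off symmetrically toward 0 or 1. The 60% forecast is closer to 50%, so it is more uncertain. H(23%) ≈ 0.778 bits, H(60%) ≈ 0.971 bits.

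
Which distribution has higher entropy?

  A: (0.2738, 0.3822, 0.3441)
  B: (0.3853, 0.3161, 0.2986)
B

Both distributions are close to uniform, making this a harder comparison.

H(A) = 1.5716 bits
H(B) = 1.5760 bits

The distribution closer to uniform has higher entropy.
Answer: B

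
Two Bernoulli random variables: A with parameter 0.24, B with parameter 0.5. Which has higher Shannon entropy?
B

For binary distributions, entropy is maximized at p=0.5 and decreases as p moves toward 0 or 1.

H(A) = H(0.24) = 0.7950 bits
H(B) = H(0.5) = 1.0000 bits

Distribution B (p=0.5) is closer to uniform (p=0.5), so it has higher entropy.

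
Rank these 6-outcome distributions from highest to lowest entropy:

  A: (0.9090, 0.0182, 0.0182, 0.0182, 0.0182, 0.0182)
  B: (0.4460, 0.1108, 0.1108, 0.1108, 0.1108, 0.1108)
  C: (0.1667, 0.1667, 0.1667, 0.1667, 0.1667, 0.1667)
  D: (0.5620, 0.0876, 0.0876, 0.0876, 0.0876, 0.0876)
C > B > D > A

Key insight: Entropy is maximized by uniform distributions and minimized by concentrated distributions.

Entropies:
  H(A) = 0.6511 bits
  H(B) = 2.2779 bits
  H(C) = 2.5850 bits
  H(D) = 2.0059 bits

Ranking: C > B > D > A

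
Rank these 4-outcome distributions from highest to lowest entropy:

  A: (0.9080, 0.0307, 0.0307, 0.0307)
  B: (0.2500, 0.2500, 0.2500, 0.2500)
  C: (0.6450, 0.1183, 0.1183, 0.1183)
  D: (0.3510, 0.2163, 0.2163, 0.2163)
B > D > C > A

Key insight: Entropy is maximized by uniform distributions and minimized by concentrated distributions.

Entropies:
  H(A) = 0.5889 bits
  H(B) = 2.0000 bits
  H(C) = 1.5011 bits
  H(D) = 1.9636 bits

Ranking: B > D > C > A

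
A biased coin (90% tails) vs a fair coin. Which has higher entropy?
Fair coin

The fair coin is uniform (p=0.5), maximizing binary entropy at 1 bit. The biased coin has H(0.90) ≈ 0.469 bits — its outcome is more predictable, so its entropy is lower.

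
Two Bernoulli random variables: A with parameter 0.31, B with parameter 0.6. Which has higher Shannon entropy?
B

For binary distributions, entropy is maximized at p=0.5 and decreases as p moves toward 0 or 1.

H(A) = H(0.31) = 0.8932 bits
H(B) = H(0.6) = 0.9710 bits

Distribution B (p=0.6) is closer to uniform (p=0.5), so it has higher entropy.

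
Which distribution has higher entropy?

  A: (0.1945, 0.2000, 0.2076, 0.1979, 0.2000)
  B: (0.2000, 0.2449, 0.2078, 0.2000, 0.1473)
A

Both distributions are close to uniform, making this a harder comparison.

H(A) = 2.3216 bits
H(B) = 2.3039 bits

The distribution closer to uniform has higher entropy.
Answer: A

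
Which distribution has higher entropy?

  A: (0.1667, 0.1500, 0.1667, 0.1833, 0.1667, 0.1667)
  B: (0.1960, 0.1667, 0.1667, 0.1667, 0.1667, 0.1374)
A

Both distributions are close to uniform, making this a harder comparison.

H(A) = 2.5826 bits
H(B) = 2.5775 bits

The distribution closer to uniform has higher entropy.
Answer: A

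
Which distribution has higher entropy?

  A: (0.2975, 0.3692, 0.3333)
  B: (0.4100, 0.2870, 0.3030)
A

Both distributions are close to uniform, making this a harder comparison.

H(A) = 1.5794 bits
H(B) = 1.5662 bits

The distribution closer to uniform has higher entropy.
Answer: A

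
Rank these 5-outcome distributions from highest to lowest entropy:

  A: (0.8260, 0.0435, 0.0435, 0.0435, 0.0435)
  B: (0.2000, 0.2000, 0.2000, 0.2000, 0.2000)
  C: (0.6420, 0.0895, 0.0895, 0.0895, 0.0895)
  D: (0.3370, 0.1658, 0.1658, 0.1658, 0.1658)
B > D > C > A

Key insight: Entropy is maximized by uniform distributions and minimized by concentrated distributions.

Entropies:
  H(A) = 1.0148 bits
  H(B) = 2.3219 bits
  H(C) = 1.6570 bits
  H(D) = 2.2479 bits

Ranking: B > D > C > A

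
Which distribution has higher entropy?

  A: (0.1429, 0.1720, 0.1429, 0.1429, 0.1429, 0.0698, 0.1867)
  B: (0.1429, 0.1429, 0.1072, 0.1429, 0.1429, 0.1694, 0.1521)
B

Both distributions are close to uniform, making this a harder comparison.

H(A) = 2.7612 bits
H(B) = 2.7965 bits

The distribution closer to uniform has higher entropy.
Answer: B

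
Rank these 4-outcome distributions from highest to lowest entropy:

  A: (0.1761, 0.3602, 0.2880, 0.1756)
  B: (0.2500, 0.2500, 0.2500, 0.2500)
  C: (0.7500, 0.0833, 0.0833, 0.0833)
B > A > C

Key insight: Entropy is maximized by uniform distributions and minimized by concentrated distributions.

- Uniform distributions have maximum entropy log₂(4) = 2.0000 bits
- The more "peaked" or concentrated a distribution, the lower its entropy

Entropies:
  H(A) = 1.9298 bits
  H(B) = 2.0000 bits
  H(C) = 1.2075 bits

Ranking: B > A > C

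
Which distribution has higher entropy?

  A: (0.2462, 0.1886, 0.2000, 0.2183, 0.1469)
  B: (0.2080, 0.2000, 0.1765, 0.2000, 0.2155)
B

Both distributions are close to uniform, making this a harder comparison.

H(A) = 2.3019 bits
H(B) = 2.3188 bits

The distribution closer to uniform has higher entropy.
Answer: B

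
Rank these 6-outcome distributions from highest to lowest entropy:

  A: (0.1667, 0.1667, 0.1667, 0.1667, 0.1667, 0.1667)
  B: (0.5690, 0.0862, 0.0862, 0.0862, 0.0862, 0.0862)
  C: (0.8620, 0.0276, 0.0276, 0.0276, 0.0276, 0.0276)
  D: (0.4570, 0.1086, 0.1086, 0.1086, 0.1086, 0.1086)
A > D > B > C

Key insight: Entropy is maximized by uniform distributions and minimized by concentrated distributions.

Entropies:
  H(A) = 2.5850 bits
  H(B) = 1.9870 bits
  H(C) = 0.8994 bits
  H(D) = 2.2555 bits

Ranking: A > D > B > C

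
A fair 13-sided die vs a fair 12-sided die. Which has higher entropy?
13-sided die

Both are uniform distributions; for uniform over n outcomes, H = log₂(n). H(13-sided) = log₂(13) = 3.700 bits and H(12-sided) = log₂(12) = 3.585 bits. More outcomes in a uniform distribution means higher entropy.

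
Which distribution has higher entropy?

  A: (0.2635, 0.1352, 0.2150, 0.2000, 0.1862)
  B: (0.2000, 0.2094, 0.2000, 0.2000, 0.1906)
B

Both distributions are close to uniform, making this a harder comparison.

H(A) = 2.2901 bits
H(B) = 2.3213 bits

The distribution closer to uniform has higher entropy.
Answer: B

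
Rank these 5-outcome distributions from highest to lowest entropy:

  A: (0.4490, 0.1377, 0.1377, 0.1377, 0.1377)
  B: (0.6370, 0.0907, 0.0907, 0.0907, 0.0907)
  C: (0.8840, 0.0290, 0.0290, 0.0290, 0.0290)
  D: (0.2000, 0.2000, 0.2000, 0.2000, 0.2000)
D > A > B > C

Key insight: Entropy is maximized by uniform distributions and minimized by concentrated distributions.

Entropies:
  H(A) = 2.0945 bits
  H(B) = 1.6711 bits
  H(C) = 0.7498 bits
  H(D) = 2.3219 bits

Ranking: D > A > B > C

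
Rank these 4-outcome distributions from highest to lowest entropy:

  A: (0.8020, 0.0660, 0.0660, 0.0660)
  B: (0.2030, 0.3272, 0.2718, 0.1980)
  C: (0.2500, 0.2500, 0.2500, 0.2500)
C > B > A

Key insight: Entropy is maximized by uniform distributions and minimized by concentrated distributions.

- Uniform distributions have maximum entropy log₂(4) = 2.0000 bits
- The more "peaked" or concentrated a distribution, the lower its entropy

Entropies:
  H(A) = 1.0317 bits
  H(B) = 1.9678 bits
  H(C) = 2.0000 bits

Ranking: C > B > A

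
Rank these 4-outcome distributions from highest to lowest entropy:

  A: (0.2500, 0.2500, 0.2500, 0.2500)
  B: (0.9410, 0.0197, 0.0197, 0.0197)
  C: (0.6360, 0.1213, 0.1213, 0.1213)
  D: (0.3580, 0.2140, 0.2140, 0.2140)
A > D > C > B

Key insight: Entropy is maximized by uniform distributions and minimized by concentrated distributions.

Entropies:
  H(A) = 2.0000 bits
  H(B) = 0.4170 bits
  H(C) = 1.5229 bits
  H(D) = 1.9586 bits

Ranking: A > D > C > B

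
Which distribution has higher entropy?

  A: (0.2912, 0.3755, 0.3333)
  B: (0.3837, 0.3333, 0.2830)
A

Both distributions are close to uniform, making this a harder comparison.

H(A) = 1.5773 bits
H(B) = 1.5740 bits

The distribution closer to uniform has higher entropy.
Answer: A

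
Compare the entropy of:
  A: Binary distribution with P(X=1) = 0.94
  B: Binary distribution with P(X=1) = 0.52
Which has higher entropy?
B

For binary distributions, entropy is maximized at p=0.5 and decreases as p moves toward 0 or 1.

H(A) = H(0.94) = 0.3274 bits
H(B) = H(0.52) = 0.9988 bits

Distribution B (p=0.52) is closer to uniform (p=0.5), so it has higher entropy.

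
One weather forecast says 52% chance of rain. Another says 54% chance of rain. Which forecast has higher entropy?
52% forecast

Treat each forecast as a Bernoulli distribution. Binary entropy is maximized at p=0.5 and falls off symmetrically toward 0 or 1. The 52% forecast is closer to 50%, so it is more uncertain. H(52%) ≈ 0.999 bits, H(54%) ≈ 0.995 bits.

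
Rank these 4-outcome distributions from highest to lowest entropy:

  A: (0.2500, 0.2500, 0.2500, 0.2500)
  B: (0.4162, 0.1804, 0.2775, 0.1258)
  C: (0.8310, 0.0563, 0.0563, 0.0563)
A > B > C

Key insight: Entropy is maximized by uniform distributions and minimized by concentrated distributions.

- Uniform distributions have maximum entropy log₂(4) = 2.0000 bits
- The more "peaked" or concentrated a distribution, the lower its entropy

Entropies:
  H(A) = 2.0000 bits
  H(B) = 1.8616 bits
  H(C) = 0.9233 bits

Ranking: A > B > C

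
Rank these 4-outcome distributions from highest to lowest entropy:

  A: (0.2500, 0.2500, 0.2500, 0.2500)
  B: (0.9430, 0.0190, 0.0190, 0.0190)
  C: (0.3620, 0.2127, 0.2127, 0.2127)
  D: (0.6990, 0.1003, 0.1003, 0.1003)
A > C > D > B

Key insight: Entropy is maximized by uniform distributions and minimized by concentrated distributions.

Entropies:
  H(A) = 2.0000 bits
  H(B) = 0.4058 bits
  H(C) = 1.9555 bits
  H(D) = 1.3596 bits

Ranking: A > C > D > B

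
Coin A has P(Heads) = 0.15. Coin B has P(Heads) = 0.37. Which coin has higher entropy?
B

For binary distributions, entropy is maximized at p=0.5 and decreases as p moves toward 0 or 1.

H(A) = H(0.15) = 0.6098 bits
H(B) = H(0.37) = 0.9507 bits

Distribution B (p=0.37) is closer to uniform (p=0.5), so it has higher entropy.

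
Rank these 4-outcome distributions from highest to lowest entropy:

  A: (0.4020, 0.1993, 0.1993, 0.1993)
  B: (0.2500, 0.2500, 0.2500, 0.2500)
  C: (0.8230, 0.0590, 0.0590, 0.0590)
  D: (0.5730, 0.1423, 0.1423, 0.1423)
B > A > D > C

Key insight: Entropy is maximized by uniform distributions and minimized by concentrated distributions.

Entropies:
  H(A) = 1.9199 bits
  H(B) = 2.0000 bits
  H(C) = 0.9540 bits
  H(D) = 1.6613 bits

Ranking: B > A > D > C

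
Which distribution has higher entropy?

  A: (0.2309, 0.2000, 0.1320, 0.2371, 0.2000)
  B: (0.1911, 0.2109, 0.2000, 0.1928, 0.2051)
B

Both distributions are close to uniform, making this a harder comparison.

H(A) = 2.2950 bits
H(B) = 2.3209 bits

The distribution closer to uniform has higher entropy.
Answer: B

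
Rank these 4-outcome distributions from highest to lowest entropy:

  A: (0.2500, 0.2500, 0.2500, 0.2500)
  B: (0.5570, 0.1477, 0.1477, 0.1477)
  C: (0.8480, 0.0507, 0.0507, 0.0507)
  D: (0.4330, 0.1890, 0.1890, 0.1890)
A > D > B > C

Key insight: Entropy is maximized by uniform distributions and minimized by concentrated distributions.

Entropies:
  H(A) = 2.0000 bits
  H(B) = 1.6927 bits
  H(C) = 0.8557 bits
  H(D) = 1.8857 bits

Ranking: A > D > B > C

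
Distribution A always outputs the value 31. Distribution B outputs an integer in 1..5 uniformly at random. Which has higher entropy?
B

A is deterministic, so H(A) = 0. B is uniform over 5 outcomes, so H(B) = log₂(5) = 2.322 bits. Any distribution with genuine randomness has higher entropy than a deterministic one.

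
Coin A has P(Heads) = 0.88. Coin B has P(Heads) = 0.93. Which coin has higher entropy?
A

For binary distributions, entropy is maximized at p=0.5 and decreases as p moves toward 0 or 1.

H(A) = H(0.88) = 0.5294 bits
H(B) = H(0.93) = 0.3659 bits

Distribution A (p=0.88) is closer to uniform (p=0.5), so it has higher entropy.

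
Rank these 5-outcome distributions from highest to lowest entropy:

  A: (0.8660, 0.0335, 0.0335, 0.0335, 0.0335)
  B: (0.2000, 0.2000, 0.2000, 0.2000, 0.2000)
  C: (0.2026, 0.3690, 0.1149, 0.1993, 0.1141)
B > C > A

Key insight: Entropy is maximized by uniform distributions and minimized by concentrated distributions.

- Uniform distributions have maximum entropy log₂(5) = 2.3219 bits
- The more "peaked" or concentrated a distribution, the lower its entropy

Entropies:
  H(A) = 0.8363 bits
  H(B) = 2.3219 bits
  H(C) = 2.1772 bits

Ranking: B > C > A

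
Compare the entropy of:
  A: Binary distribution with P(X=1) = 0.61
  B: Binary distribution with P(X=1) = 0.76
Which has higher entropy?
A

For binary distributions, entropy is maximized at p=0.5 and decreases as p moves toward 0 or 1.

H(A) = H(0.61) = 0.9648 bits
H(B) = H(0.76) = 0.7950 bits

Distribution A (p=0.61) is closer to uniform (p=0.5), so it has higher entropy.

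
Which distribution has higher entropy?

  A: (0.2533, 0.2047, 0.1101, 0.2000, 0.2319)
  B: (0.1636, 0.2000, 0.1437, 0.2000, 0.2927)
B

Both distributions are close to uniform, making this a harder comparison.

H(A) = 2.2741 bits
H(B) = 2.2771 bits

The distribution closer to uniform has higher entropy.
Answer: B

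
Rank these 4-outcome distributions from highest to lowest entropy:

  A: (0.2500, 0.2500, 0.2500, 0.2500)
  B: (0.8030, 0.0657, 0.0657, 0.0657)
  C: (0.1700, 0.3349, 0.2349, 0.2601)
A > C > B

Key insight: Entropy is maximized by uniform distributions and minimized by concentrated distributions.

- Uniform distributions have maximum entropy log₂(4) = 2.0000 bits
- The more "peaked" or concentrated a distribution, the lower its entropy

Entropies:
  H(A) = 2.0000 bits
  H(B) = 1.0281 bits
  H(C) = 1.9594 bits

Ranking: A > C > B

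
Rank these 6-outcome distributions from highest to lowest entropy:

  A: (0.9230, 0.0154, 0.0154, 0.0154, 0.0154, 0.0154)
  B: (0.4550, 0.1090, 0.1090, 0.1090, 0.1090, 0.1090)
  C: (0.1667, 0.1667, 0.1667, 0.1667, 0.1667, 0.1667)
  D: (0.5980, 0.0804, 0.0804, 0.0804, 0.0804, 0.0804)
C > B > D > A

Key insight: Entropy is maximized by uniform distributions and minimized by concentrated distributions.

Entropies:
  H(A) = 0.5703 bits
  H(B) = 2.2596 bits
  H(C) = 2.5850 bits
  H(D) = 1.9055 bits

Ranking: C > B > D > A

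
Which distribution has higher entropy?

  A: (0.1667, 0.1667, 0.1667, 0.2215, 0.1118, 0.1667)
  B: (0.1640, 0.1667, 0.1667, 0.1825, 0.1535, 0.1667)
B

Both distributions are close to uniform, making this a harder comparison.

H(A) = 2.5584 bits
H(B) = 2.5831 bits

The distribution closer to uniform has higher entropy.
Answer: B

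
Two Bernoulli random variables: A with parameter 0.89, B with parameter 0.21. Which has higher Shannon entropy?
B

For binary distributions, entropy is maximized at p=0.5 and decreases as p moves toward 0 or 1.

H(A) = H(0.89) = 0.4999 bits
H(B) = H(0.21) = 0.7415 bits

Distribution B (p=0.21) is closer to uniform (p=0.5), so it has higher entropy.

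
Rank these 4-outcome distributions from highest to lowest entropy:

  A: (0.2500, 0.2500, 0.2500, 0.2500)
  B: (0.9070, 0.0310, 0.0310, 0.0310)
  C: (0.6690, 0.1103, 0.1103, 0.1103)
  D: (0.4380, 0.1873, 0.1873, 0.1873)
A > D > C > B

Key insight: Entropy is maximized by uniform distributions and minimized by concentrated distributions.

Entropies:
  H(A) = 2.0000 bits
  H(B) = 0.5938 bits
  H(C) = 1.4406 bits
  H(D) = 1.8796 bits

Ranking: A > D > C > B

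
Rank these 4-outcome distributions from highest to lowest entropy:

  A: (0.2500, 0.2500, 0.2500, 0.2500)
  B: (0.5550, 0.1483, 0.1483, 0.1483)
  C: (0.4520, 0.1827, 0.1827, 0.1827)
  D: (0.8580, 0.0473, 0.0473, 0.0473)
A > C > B > D

Key insight: Entropy is maximized by uniform distributions and minimized by concentrated distributions.

Entropies:
  H(A) = 2.0000 bits
  H(B) = 1.6966 bits
  H(C) = 1.8619 bits
  H(D) = 0.8145 bits

Ranking: A > C > B > D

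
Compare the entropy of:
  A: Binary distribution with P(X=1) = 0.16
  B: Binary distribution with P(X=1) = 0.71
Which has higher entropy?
B

For binary distributions, entropy is maximized at p=0.5 and decreases as p moves toward 0 or 1.

H(A) = H(0.16) = 0.6343 bits
H(B) = H(0.71) = 0.8687 bits

Distribution B (p=0.71) is closer to uniform (p=0.5), so it has higher entropy.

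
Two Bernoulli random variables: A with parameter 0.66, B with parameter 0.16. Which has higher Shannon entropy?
A

For binary distributions, entropy is maximized at p=0.5 and decreases as p moves toward 0 or 1.

H(A) = H(0.66) = 0.9248 bits
H(B) = H(0.16) = 0.6343 bits

Distribution A (p=0.66) is closer to uniform (p=0.5), so it has higher entropy.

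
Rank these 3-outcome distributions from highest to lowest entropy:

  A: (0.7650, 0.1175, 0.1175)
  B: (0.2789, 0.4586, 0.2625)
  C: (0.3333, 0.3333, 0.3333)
C > B > A

Key insight: Entropy is maximized by uniform distributions and minimized by concentrated distributions.

- Uniform distributions have maximum entropy log₂(3) = 1.5850 bits
- The more "peaked" or concentrated a distribution, the lower its entropy

Entropies:
  H(A) = 1.0216 bits
  H(B) = 1.5361 bits
  H(C) = 1.5850 bits

Ranking: C > B > A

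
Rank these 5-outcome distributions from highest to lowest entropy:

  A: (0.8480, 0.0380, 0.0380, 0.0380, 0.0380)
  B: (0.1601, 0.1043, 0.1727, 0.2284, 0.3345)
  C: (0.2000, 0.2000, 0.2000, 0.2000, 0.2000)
C > B > A

Key insight: Entropy is maximized by uniform distributions and minimized by concentrated distributions.

- Uniform distributions have maximum entropy log₂(5) = 2.3219 bits
- The more "peaked" or concentrated a distribution, the lower its entropy

Entropies:
  H(A) = 0.9188 bits
  H(B) = 2.2159 bits
  H(C) = 2.3219 bits

Ranking: C > B > A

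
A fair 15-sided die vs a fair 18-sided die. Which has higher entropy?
18-sided die

Both are uniform distributions; for uniform over n outcomes, H = log₂(n). H(15-sided) = log₂(15) = 3.907 bits and H(18-sided) = log₂(18) = 4.170 bits. More outcomes in a uniform distribution means higher entropy.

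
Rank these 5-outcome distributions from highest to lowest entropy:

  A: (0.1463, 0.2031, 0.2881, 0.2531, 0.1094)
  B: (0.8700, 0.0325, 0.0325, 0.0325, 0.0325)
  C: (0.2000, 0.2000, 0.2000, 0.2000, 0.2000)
C > A > B

Key insight: Entropy is maximized by uniform distributions and minimized by concentrated distributions.

- Uniform distributions have maximum entropy log₂(5) = 2.3219 bits
- The more "peaked" or concentrated a distribution, the lower its entropy

Entropies:
  H(A) = 2.2409 bits
  H(B) = 0.8174 bits
  H(C) = 2.3219 bits

Ranking: C > A > B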